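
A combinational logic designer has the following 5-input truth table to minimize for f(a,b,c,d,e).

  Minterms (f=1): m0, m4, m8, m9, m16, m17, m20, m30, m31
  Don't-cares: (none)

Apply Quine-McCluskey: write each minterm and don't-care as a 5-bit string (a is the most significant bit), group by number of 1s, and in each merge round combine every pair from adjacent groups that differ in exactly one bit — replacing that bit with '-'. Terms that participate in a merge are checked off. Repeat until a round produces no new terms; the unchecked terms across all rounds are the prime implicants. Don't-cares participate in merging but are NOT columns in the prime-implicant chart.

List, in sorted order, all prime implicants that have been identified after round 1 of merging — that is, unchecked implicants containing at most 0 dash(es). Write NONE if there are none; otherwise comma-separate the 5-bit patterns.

NONE

Round 0: 00000✓ 00100✓ 01000✓ 01001✓ 10000✓ 10001✓ 10100✓ 11110✓ 11111✓
Round 1: -0000✓ -0100✓ 0-000 00-00✓ 0100- 10-00✓ 1000- 1111-
Round 2: -0-00
PIs = {-0-00, 0-000, 0100-, 1000-, 1111-}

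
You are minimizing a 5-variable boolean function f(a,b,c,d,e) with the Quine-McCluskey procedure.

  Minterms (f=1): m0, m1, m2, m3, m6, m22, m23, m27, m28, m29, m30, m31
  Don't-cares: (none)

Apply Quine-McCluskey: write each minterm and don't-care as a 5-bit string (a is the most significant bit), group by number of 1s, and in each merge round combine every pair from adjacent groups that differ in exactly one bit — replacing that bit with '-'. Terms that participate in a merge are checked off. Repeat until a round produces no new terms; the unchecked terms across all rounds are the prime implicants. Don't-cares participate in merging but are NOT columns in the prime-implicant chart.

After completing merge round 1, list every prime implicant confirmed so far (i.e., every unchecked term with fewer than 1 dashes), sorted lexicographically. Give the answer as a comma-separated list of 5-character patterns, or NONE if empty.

NONE

Round 0: 00000✓ 00001✓ 00010✓ 00011✓ 00110✓ 10110✓ 10111✓ 11011✓ 11100✓ 11101✓ 11110✓ 11111✓
Round 1: -0110 00-10 000-0✓ 000-1✓ 0000-✓ 0001-✓ 1-110✓ 1-111✓ 1011-✓ 11-11 111-0✓ 111-1✓ 1110-✓ 1111-✓
Round 2: 000-- 1-11- 111--
PIs = {-0110, 00-10, 000--, 1-11-, 11-11, 111--}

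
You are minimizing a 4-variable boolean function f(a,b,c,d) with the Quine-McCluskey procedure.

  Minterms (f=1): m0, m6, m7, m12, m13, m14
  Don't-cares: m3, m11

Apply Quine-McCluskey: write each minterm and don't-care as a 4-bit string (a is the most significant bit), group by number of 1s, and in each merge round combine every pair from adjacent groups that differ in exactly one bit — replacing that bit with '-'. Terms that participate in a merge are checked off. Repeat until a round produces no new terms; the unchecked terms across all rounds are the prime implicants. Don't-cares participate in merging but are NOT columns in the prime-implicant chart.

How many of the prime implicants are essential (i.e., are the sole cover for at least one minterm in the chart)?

size-2^0 implicants → 0000  0011(✓)  0110(✓)  0111(✓)  1011(✓)  1100(✓)  1101(✓)  1110(✓)
size-2^1 implicants → -011  -110  0-11  011-  11-0  110-
Unchecked terms (primes): -011, -110, 0-11, 0000, 011-, 11-0, 110-
Minterm coverage:
  m0 ⊆ 0000 [E]
  m6 ⊆ -110,011-
  m7 ⊆ 0-11,011-
  m12 ⊆ 11-0,110-
  m13 ⊆ 110- [E]
  m14 ⊆ -110,11-0
E = {0000, 110-}

2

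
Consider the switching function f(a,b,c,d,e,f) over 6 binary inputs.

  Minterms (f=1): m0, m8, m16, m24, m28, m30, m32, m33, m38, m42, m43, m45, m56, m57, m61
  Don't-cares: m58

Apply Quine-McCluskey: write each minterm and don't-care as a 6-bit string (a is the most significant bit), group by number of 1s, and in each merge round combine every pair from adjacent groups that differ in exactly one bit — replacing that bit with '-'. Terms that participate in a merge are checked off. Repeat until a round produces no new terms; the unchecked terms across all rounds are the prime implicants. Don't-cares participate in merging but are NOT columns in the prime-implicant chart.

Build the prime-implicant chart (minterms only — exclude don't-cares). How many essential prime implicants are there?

6

size-2^0 implicants → 000000(✓)  001000(✓)  010000(✓)  011000(✓)  011100(✓)  011110(✓)  100000(✓)  100001(✓)  100110  101010(✓)  101011(✓)  101101(✓)  111000(✓)  111001(✓)  111010(✓)  111101(✓)
size-2^1 implicants → -00000  -11000  0-0000(✓)  0-1000(✓)  00-000(✓)  01-000(✓)  011-00  0111-0  1-1010  1-1101  10000-  10101-  111-01  1110-0  11100-
size-2^2 implicants → 0--000
Unchecked terms (primes): -00000, -11000, 0--000, 011-00, 0111-0, 1-1010, 1-1101, 10000-, 100110, 10101-, 111-01, 1110-0, 11100-
Minterm coverage:
  m0 ⊆ -00000,0--000
  m8 ⊆ 0--000 [E]
  m16 ⊆ 0--000 [E]
  m24 ⊆ -11000,0--000,011-00
  m28 ⊆ 011-00,0111-0
  m30 ⊆ 0111-0 [E]
  m32 ⊆ -00000,10000-
  m33 ⊆ 10000- [E]
  m38 ⊆ 100110 [E]
  m42 ⊆ 1-1010,10101-
  m43 ⊆ 10101- [E]
  m45 ⊆ 1-1101 [E]
  m56 ⊆ -11000,1110-0,11100-
  m57 ⊆ 111-01,11100-
  m61 ⊆ 1-1101,111-01
E = {0--000, 0111-0, 1-1101, 10000-, 100110, 10101-}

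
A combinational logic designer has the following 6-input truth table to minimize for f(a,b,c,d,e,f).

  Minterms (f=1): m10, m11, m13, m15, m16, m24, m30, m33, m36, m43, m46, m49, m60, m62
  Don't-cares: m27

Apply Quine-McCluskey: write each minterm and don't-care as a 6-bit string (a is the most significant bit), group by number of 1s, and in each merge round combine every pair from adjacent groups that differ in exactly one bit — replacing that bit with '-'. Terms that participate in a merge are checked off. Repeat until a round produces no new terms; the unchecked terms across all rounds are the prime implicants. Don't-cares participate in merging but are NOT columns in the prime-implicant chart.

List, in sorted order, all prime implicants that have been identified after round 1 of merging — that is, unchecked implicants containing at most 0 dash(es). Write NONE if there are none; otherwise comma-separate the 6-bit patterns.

100100

Round 0: 001010✓ 001011✓ 001101✓ 001111✓ 010000✓ 011000✓ 011011✓ 011110✓ 100001✓ 100100 101011✓ 101110✓ 110001✓ 111100✓ 111110✓
Round 1: -01011 -11110 0-1011 001-11 00101- 0011-1 01-000 1-0001 1-1110 1111-0
PIs = {-01011, -11110, 0-1011, 001-11, 00101-, 0011-1, 01-000, 1-0001, 1-1110, 100100, 1111-0}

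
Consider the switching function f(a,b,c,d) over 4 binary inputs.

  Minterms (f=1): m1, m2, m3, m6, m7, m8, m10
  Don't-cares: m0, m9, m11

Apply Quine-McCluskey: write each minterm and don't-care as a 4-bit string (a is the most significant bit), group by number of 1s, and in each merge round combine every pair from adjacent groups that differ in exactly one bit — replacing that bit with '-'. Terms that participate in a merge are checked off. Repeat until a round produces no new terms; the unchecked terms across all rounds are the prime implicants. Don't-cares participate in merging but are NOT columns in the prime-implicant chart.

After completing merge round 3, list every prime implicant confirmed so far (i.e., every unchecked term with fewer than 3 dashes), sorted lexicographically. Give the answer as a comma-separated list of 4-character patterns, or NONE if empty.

Round 0: 0000✓ 0001✓ 0010✓ 0011✓ 0110✓ 0111✓ 1000✓ 1001✓ 1010✓ 1011✓
Round 1: -000✓ -001✓ -010✓ -011✓ 0-10✓ 0-11✓ 00-0✓ 00-1✓ 000-✓ 001-✓ 011-✓ 10-0✓ 10-1✓ 100-✓ 101-✓
Round 2: -0-0✓ -0-1✓ -00-✓ -01-✓ 0-1- 00--✓ 10--✓
Round 3: -0--
PIs = {-0--, 0-1-}

0-1-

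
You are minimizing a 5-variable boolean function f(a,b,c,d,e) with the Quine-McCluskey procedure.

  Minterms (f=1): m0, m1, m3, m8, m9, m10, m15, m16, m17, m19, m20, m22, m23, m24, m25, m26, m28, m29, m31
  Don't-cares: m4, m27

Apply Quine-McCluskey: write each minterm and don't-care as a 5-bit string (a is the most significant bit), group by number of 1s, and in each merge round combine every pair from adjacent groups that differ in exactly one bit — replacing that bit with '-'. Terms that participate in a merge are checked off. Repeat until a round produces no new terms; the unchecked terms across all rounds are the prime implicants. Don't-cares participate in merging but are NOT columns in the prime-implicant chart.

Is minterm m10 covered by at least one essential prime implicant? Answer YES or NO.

Round 0: 00000✓ 00001✓ 00011✓ 00100✓ 01000✓ 01001✓ 01010✓ 01111✓ 10000✓ 10001✓ 10011✓ 10100✓ 10110✓ 10111✓ 11000✓ 11001✓ 11010✓ 11011✓ 11100✓ 11101✓ 11111✓
Round 1: -0000✓ -0001✓ -0011✓ -0100✓ -1000✓ -1001✓ -1010✓ -1111 0-000✓ 0-001✓ 00-00✓ 000-1✓ 0000-✓ 010-0✓ 0100-✓ 1-000✓ 1-001✓ 1-011✓ 1-100✓ 1-111✓ 10-00✓ 10-11✓ 100-1✓ 1000-✓ 101-0 1011- 11-00✓ 11-01✓ 11-11✓ 110-0✓ 110-1✓ 1100-✓ 1101-✓ 111-1✓ 1110-✓
Round 2: --000✓ --001✓ -0-00 -00-1 -000-✓ -10-0 -100-✓ 0-00-✓ 1--00 1--11 1-0-1 1-00-✓ 11--1 11-0- 110--
Round 3: --00-
PIs = {--00-, -0-00, -00-1, -10-0, -1111, 1--00, 1--11, 1-0-1, 101-0, 1011-, 11--1, 11-0-, 110--}
Coverage chart:
  m0: --00-,-0-00
  m1: --00-,-00-1
  m3: -00-1 ←essential
  m8: --00-,-10-0
  m9: --00- ←essential
  m10: -10-0 ←essential
  m15: -1111 ←essential
  m16: --00-,-0-00,1--00
  m17: --00-,-00-1,1-0-1
  m19: -00-1,1--11,1-0-1
  m20: -0-00,1--00,101-0
  m22: 101-0,1011-
  m23: 1--11,1011-
  m24: --00-,-10-0,1--00,11-0-,110--
  m25: --00-,1-0-1,11--1,11-0-,110--
  m26: -10-0,110--
  m28: 1--00,11-0-
  m29: 11--1,11-0-
  m31: -1111,1--11,11--1
Essential: --00-, -00-1, -10-0, -1111

YES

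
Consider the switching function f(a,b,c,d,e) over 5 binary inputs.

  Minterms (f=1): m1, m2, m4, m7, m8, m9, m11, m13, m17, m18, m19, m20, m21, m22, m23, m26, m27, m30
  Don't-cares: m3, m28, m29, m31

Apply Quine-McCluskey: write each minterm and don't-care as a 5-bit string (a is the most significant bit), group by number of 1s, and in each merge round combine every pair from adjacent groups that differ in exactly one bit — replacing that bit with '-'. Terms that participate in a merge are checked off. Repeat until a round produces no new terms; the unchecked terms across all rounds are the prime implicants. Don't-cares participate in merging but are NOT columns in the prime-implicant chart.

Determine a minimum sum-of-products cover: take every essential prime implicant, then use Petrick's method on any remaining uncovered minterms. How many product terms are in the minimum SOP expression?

[col 0] 00001*, 00010*, 00011*, 00100*, 00111*, 01000*, 01001*, 01011*, 01101*, 10001*, 10010*, 10011*, 10100*, 10101*, 10110*, 10111*, 11010*, 11011*, 11100*, 11101*, 11110*, 11111*
[col 1] -0001*, -0010*, -0011*, -0100, -0111*, -1011*, -1101, 0-001*, 0-011*, 00-11*, 000-1*, 0001-*, 01-01, 010-1*, 0100-, 1-010*, 1-011*, 1-100*, 1-101*, 1-110*, 1-111*, 10-01*, 10-10*, 10-11*, 100-1*, 1001-*, 101-0*, 101-1*, 1010-*, 1011-*, 11-10*, 11-11*, 1101-*, 111-0*, 111-1*, 1110-*, 1111-*
[col 2] --011, -0-11, -00-1, -001-, 0-0-1, 1--10*, 1--11*, 1-01-*, 1-1-0*, 1-1-1*, 1-10-*, 1-11-*, 10--1, 10-1-*, 101--*, 11-1-*, 111--*
[col 3] 1--1-, 1-1--
Prime implicants: --011, -0-11, -00-1, -001-, -0100, -1101, 0-0-1, 01-01, 0100-, 1--1-, 1-1--, 10--1
PI chart (minterm → PIs covering it):
  1 | -00-1,0-0-1
  2 | -001-  (sole → essential)
  4 | -0100  (sole → essential)
  7 | -0-11  (sole → essential)
  8 | 0100-  (sole → essential)
  9 | 0-0-1,01-01,0100-
  11 | --011,0-0-1
  13 | -1101,01-01
  17 | -00-1,10--1
  18 | -001-,1--1-
  19 | --011,-0-11,-00-1,-001-,1--1-,10--1
  20 | -0100,1-1--
  21 | 1-1--,10--1
  22 | 1--1-,1-1--
  23 | -0-11,1--1-,1-1--,10--1
  26 | 1--1-  (sole → essential)
  27 | --011,1--1-
  30 | 1--1-,1-1--
Essential prime implicants: -0-11, -001-, -0100, 0100-, 1--1-
Petrick residual → -1101, 0-0-1, 10--1
Minimum SOP uses 8 PIs: b'de + b'c'd + b'cd'e' + bcd'e + a'c'e + a'bc'd' + ad + ab'e

8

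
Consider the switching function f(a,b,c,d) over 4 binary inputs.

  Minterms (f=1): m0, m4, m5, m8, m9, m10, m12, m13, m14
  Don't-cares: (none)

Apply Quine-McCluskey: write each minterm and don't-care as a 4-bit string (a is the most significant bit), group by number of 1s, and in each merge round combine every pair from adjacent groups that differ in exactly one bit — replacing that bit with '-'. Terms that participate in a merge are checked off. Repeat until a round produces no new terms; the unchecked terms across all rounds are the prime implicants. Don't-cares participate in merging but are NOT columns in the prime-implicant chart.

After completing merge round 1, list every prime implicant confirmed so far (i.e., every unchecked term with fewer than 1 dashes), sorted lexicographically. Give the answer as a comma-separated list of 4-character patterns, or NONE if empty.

NONE

size-2^0 implicants → 0000(✓)  0100(✓)  0101(✓)  1000(✓)  1001(✓)  1010(✓)  1100(✓)  1101(✓)  1110(✓)
size-2^1 implicants → -000(✓)  -100(✓)  -101(✓)  0-00(✓)  010-(✓)  1-00(✓)  1-01(✓)  1-10(✓)  10-0(✓)  100-(✓)  11-0(✓)  110-(✓)
size-2^2 implicants → --00  -10-  1--0  1-0-
Unchecked terms (primes): --00, -10-, 1--0, 1-0-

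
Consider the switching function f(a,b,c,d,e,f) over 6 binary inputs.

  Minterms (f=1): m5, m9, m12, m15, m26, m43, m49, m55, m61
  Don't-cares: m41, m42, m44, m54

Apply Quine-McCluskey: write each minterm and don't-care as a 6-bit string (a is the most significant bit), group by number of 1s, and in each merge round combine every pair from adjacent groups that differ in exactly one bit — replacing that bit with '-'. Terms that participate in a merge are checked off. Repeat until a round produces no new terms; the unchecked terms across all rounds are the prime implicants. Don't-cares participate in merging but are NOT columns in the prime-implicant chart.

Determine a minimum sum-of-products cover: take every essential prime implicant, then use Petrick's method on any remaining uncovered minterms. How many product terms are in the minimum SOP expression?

9

[col 0] 000101, 001001*, 001100*, 001111, 011010, 101001*, 101010*, 101011*, 101100*, 110001, 110110*, 110111*, 111101
[col 1] -01001, -01100, 1010-1, 10101-, 11011-
Prime implicants: -01001, -01100, 000101, 001111, 011010, 1010-1, 10101-, 110001, 11011-, 111101
PI chart (minterm → PIs covering it):
  5 | 000101  (sole → essential)
  9 | -01001  (sole → essential)
  12 | -01100  (sole → essential)
  15 | 001111  (sole → essential)
  26 | 011010  (sole → essential)
  43 | 1010-1,10101-
  49 | 110001  (sole → essential)
  55 | 11011-  (sole → essential)
  61 | 111101  (sole → essential)
Essential prime implicants: -01001, -01100, 000101, 001111, 011010, 110001, 11011-, 111101
Petrick residual → 1010-1
Minimum SOP uses 9 PIs: b'cd'e'f + b'cde'f' + a'b'c'de'f + a'b'cdef + a'bcd'ef' + ab'cd'f + abc'd'e'f + abc'de + abcde'f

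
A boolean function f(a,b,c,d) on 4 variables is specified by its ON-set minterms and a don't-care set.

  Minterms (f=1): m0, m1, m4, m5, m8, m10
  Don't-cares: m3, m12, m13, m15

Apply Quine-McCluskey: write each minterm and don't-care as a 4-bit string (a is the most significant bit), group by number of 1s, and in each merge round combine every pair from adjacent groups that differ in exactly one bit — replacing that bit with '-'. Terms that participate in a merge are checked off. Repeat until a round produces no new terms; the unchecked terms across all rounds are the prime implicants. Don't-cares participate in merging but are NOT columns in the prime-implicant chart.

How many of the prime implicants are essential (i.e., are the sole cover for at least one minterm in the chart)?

[col 0] 0000*, 0001*, 0011*, 0100*, 0101*, 1000*, 1010*, 1100*, 1101*, 1111*
[col 1] -000*, -100*, -101*, 0-00*, 0-01*, 00-1, 000-*, 010-*, 1-00*, 10-0, 11-1, 110-*
[col 2] --00, -10-, 0-0-
Prime implicants: --00, -10-, 0-0-, 00-1, 10-0, 11-1
PI chart (minterm → PIs covering it):
  0 | --00,0-0-
  1 | 0-0-,00-1
  4 | --00,-10-,0-0-
  5 | -10-,0-0-
  8 | --00,10-0
  10 | 10-0  (sole → essential)
Essential prime implicants: 10-0

1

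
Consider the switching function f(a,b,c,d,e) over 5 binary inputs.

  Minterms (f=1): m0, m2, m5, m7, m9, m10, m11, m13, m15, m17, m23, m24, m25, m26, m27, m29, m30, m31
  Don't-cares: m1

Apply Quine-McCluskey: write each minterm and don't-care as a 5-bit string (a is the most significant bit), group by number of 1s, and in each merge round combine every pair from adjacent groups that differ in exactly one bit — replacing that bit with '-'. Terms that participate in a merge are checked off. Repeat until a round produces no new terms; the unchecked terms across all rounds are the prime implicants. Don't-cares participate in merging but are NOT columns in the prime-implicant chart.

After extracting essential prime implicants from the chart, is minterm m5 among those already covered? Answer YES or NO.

NO

Round 0: 00000✓ 00001✓ 00010✓ 00101✓ 00111✓ 01001✓ 01010✓ 01011✓ 01101✓ 01111✓ 10001✓ 10111✓ 11000✓ 11001✓ 11010✓ 11011✓ 11101✓ 11110✓ 11111✓
Round 1: -0001✓ -0111✓ -1001✓ -1010✓ -1011✓ -1101✓ -1111✓ 0-001✓ 0-010 0-101✓ 0-111✓ 00-01✓ 000-0 0000- 001-1✓ 01-01✓ 01-11✓ 010-1✓ 0101-✓ 011-1✓ 1-001✓ 1-111✓ 11-01✓ 11-10✓ 11-11✓ 110-0✓ 110-1✓ 1100-✓ 1101-✓ 111-1✓ 1111-✓
Round 2: --001 --111 -1-01✓ -1-11✓ -10-1✓ -101- -11-1✓ 0--01 0-1-1 01--1✓ 11--1✓ 11-1- 110--
Round 3: -1--1
PIs = {--001, --111, -1--1, -101-, 0--01, 0-010, 0-1-1, 000-0, 0000-, 11-1-, 110--}
Coverage chart:
  m0: 000-0,0000-
  m2: 0-010,000-0
  m5: 0--01,0-1-1
  m7: --111,0-1-1
  m9: --001,-1--1,0--01
  m10: -101-,0-010
  m11: -1--1,-101-
  m13: -1--1,0--01,0-1-1
  m15: --111,-1--1,0-1-1
  m17: --001 ←essential
  m23: --111 ←essential
  m24: 110-- ←essential
  m25: --001,-1--1,110--
  m26: -101-,11-1-,110--
  m27: -1--1,-101-,11-1-,110--
  m29: -1--1 ←essential
  m30: 11-1- ←essential
  m31: --111,-1--1,11-1-
Essential: --001, --111, -1--1, 11-1-, 110--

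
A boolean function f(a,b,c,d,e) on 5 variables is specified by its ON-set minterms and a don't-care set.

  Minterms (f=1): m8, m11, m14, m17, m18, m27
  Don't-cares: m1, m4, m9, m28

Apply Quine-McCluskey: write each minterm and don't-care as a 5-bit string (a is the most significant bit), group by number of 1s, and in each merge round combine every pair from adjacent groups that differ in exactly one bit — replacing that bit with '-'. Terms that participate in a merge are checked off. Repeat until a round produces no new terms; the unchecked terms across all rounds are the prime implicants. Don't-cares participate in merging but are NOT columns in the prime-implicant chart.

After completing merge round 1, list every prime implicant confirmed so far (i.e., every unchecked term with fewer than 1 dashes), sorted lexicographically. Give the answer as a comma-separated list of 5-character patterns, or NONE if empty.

00100, 01110, 10010, 11100

Round 0: 00001✓ 00100 01000✓ 01001✓ 01011✓ 01110 10001✓ 10010 11011✓ 11100
Round 1: -0001 -1011 0-001 010-1 0100-
PIs = {-0001, -1011, 0-001, 00100, 010-1, 0100-, 01110, 10010, 11100}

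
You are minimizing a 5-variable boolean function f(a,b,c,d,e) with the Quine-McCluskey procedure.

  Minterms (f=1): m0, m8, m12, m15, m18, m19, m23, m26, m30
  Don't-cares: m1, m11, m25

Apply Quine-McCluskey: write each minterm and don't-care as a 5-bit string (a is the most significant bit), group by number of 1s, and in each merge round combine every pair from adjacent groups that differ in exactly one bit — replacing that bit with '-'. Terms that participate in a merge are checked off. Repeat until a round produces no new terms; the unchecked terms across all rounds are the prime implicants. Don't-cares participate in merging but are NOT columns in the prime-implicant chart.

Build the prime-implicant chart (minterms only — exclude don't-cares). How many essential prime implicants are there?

4

Round 0: 00000✓ 00001✓ 01000✓ 01011✓ 01100✓ 01111✓ 10010✓ 10011✓ 10111✓ 11001 11010✓ 11110✓
Round 1: 0-000 0000- 01-00 01-11 1-010 10-11 1001- 11-10
PIs = {0-000, 0000-, 01-00, 01-11, 1-010, 10-11, 1001-, 11-10, 11001}
Coverage chart:
  m0: 0-000,0000-
  m8: 0-000,01-00
  m12: 01-00 ←essential
  m15: 01-11 ←essential
  m18: 1-010,1001-
  m19: 10-11,1001-
  m23: 10-11 ←essential
  m26: 1-010,11-10
  m30: 11-10 ←essential
Essential: 01-00, 01-11, 10-11, 11-10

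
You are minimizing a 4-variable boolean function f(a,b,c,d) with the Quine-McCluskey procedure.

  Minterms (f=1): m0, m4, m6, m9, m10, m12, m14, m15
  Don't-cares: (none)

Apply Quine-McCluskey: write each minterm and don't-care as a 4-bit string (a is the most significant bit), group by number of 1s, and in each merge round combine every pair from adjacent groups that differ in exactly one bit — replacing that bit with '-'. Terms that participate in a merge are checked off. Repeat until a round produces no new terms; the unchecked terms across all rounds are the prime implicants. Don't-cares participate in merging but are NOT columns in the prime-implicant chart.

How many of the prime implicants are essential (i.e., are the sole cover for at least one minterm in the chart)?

[col 0] 0000*, 0100*, 0110*, 1001, 1010*, 1100*, 1110*, 1111*
[col 1] -100*, -110*, 0-00, 01-0*, 1-10, 11-0*, 111-
[col 2] -1-0
Prime implicants: -1-0, 0-00, 1-10, 1001, 111-
PI chart (minterm → PIs covering it):
  0 | 0-00  (sole → essential)
  4 | -1-0,0-00
  6 | -1-0  (sole → essential)
  9 | 1001  (sole → essential)
  10 | 1-10  (sole → essential)
  12 | -1-0  (sole → essential)
  14 | -1-0,1-10,111-
  15 | 111-  (sole → essential)
Essential prime implicants: -1-0, 0-00, 1-10, 1001, 111-

5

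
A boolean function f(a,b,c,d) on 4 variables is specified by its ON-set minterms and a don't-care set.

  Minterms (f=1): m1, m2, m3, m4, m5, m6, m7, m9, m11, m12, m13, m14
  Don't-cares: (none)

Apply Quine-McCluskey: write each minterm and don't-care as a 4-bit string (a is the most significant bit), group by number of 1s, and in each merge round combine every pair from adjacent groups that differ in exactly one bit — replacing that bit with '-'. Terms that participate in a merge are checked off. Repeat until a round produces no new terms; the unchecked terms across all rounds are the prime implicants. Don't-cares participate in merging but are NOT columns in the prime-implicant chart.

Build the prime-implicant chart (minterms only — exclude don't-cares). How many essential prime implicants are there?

3

Round 0: 0001✓ 0010✓ 0011✓ 0100✓ 0101✓ 0110✓ 0111✓ 1001✓ 1011✓ 1100✓ 1101✓ 1110✓
Round 1: -001✓ -011✓ -100✓ -101✓ -110✓ 0-01✓ 0-10✓ 0-11✓ 00-1✓ 001-✓ 01-0✓ 01-1✓ 010-✓ 011-✓ 1-01✓ 10-1✓ 11-0✓ 110-✓
Round 2: --01 -0-1 -1-0 -10- 0--1 0-1- 01--
PIs = {--01, -0-1, -1-0, -10-, 0--1, 0-1-, 01--}
Coverage chart:
  m1: --01,-0-1,0--1
  m2: 0-1- ←essential
  m3: -0-1,0--1,0-1-
  m4: -1-0,-10-,01--
  m5: --01,-10-,0--1,01--
  m6: -1-0,0-1-,01--
  m7: 0--1,0-1-,01--
  m9: --01,-0-1
  m11: -0-1 ←essential
  m12: -1-0,-10-
  m13: --01,-10-
  m14: -1-0 ←essential
Essential: -0-1, -1-0, 0-1-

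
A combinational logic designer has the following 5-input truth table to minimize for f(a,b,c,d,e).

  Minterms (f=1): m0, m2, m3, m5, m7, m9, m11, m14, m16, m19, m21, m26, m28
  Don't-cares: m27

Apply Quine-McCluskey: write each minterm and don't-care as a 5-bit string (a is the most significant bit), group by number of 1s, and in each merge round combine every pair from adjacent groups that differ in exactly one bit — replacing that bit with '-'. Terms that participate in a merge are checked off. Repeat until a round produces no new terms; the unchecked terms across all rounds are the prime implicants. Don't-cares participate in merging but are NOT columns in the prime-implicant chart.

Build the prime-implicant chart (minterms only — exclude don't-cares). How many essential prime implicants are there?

Round 0: 00000✓ 00010✓ 00011✓ 00101✓ 00111✓ 01001✓ 01011✓ 01110 10000✓ 10011✓ 10101✓ 11010✓ 11011✓ 11100
Round 1: -0000 -0011✓ -0101 -1011✓ 0-011✓ 00-11 000-0 0001- 001-1 010-1 1-011✓ 1101-
Round 2: --011
PIs = {--011, -0000, -0101, 00-11, 000-0, 0001-, 001-1, 010-1, 01110, 1101-, 11100}
Coverage chart:
  m0: -0000,000-0
  m2: 000-0,0001-
  m3: --011,00-11,0001-
  m5: -0101,001-1
  m7: 00-11,001-1
  m9: 010-1 ←essential
  m11: --011,010-1
  m14: 01110 ←essential
  m16: -0000 ←essential
  m19: --011 ←essential
  m21: -0101 ←essential
  m26: 1101- ←essential
  m28: 11100 ←essential
Essential: --011, -0000, -0101, 010-1, 01110, 1101-, 11100

7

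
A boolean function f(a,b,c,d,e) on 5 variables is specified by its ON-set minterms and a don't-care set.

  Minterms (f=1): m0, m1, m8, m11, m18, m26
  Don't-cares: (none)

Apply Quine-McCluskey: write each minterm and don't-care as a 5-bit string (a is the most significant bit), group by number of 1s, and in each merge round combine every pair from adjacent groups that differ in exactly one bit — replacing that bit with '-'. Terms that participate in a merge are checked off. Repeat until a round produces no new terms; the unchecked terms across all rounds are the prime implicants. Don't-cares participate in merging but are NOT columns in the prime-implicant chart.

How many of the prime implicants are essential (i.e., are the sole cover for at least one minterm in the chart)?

4

size-2^0 implicants → 00000(✓)  00001(✓)  01000(✓)  01011  10010(✓)  11010(✓)
size-2^1 implicants → 0-000  0000-  1-010
Unchecked terms (primes): 0-000, 0000-, 01011, 1-010
Minterm coverage:
  m0 ⊆ 0-000,0000-
  m1 ⊆ 0000- [E]
  m8 ⊆ 0-000 [E]
  m11 ⊆ 01011 [E]
  m18 ⊆ 1-010 [E]
  m26 ⊆ 1-010 [E]
E = {0-000, 0000-, 01011, 1-010}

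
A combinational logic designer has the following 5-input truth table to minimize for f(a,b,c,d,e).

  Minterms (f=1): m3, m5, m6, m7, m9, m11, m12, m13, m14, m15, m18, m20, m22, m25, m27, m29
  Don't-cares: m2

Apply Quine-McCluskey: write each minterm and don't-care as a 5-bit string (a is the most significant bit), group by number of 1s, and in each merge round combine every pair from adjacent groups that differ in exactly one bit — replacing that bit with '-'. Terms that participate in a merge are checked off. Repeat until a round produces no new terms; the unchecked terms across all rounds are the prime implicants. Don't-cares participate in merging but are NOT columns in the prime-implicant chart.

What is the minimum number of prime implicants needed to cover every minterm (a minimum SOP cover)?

7

size-2^0 implicants → 00010(✓)  00011(✓)  00101(✓)  00110(✓)  00111(✓)  01001(✓)  01011(✓)  01100(✓)  01101(✓)  01110(✓)  01111(✓)  10010(✓)  10100(✓)  10110(✓)  11001(✓)  11011(✓)  11101(✓)
size-2^1 implicants → -0010(✓)  -0110(✓)  -1001(✓)  -1011(✓)  -1101(✓)  0-011(✓)  0-101(✓)  0-110(✓)  0-111(✓)  00-10(✓)  00-11(✓)  0001-(✓)  001-1(✓)  0011-(✓)  01-01(✓)  01-11(✓)  010-1(✓)  011-0(✓)  011-1(✓)  0110-(✓)  0111-(✓)  10-10(✓)  101-0  11-01(✓)  110-1(✓)
size-2^2 implicants → -0-10  -1-01  -10-1  0--11  0-1-1  0-11-  00-1-  01--1  011--
Unchecked terms (primes): -0-10, -1-01, -10-1, 0--11, 0-1-1, 0-11-, 00-1-, 01--1, 011--, 101-0
Minterm coverage:
  m3 ⊆ 0--11,00-1-
  m5 ⊆ 0-1-1 [E]
  m6 ⊆ -0-10,0-11-,00-1-
  m7 ⊆ 0--11,0-1-1,0-11-,00-1-
  m9 ⊆ -1-01,-10-1,01--1
  m11 ⊆ -10-1,0--11,01--1
  m12 ⊆ 011-- [E]
  m13 ⊆ -1-01,0-1-1,01--1,011--
  m14 ⊆ 0-11-,011--
  m15 ⊆ 0--11,0-1-1,0-11-,01--1,011--
  m18 ⊆ -0-10 [E]
  m20 ⊆ 101-0 [E]
  m22 ⊆ -0-10,101-0
  m25 ⊆ -1-01,-10-1
  m27 ⊆ -10-1 [E]
  m29 ⊆ -1-01 [E]
E = {-0-10, -1-01, -10-1, 0-1-1, 011--, 101-0}
Petrick residual → 0--11
Cover = b'de' + bd'e + bc'e + a'de + a'ce + a'bc + ab'ce'  |cover|=7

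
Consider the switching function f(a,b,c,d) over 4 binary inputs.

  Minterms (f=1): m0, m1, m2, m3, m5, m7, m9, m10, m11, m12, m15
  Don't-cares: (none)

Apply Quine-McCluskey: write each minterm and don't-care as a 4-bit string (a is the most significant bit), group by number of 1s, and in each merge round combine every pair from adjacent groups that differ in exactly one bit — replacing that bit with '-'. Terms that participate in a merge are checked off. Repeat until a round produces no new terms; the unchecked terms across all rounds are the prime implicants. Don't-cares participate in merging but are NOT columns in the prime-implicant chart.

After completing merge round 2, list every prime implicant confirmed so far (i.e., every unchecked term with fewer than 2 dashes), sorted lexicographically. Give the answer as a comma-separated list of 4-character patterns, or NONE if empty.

1100

[col 0] 0000*, 0001*, 0010*, 0011*, 0101*, 0111*, 1001*, 1010*, 1011*, 1100, 1111*
[col 1] -001*, -010*, -011*, -111*, 0-01*, 0-11*, 00-0*, 00-1*, 000-*, 001-*, 01-1*, 1-11*, 10-1*, 101-*
[col 2] --11, -0-1, -01-, 0--1, 00--
Prime implicants: --11, -0-1, -01-, 0--1, 00--, 1100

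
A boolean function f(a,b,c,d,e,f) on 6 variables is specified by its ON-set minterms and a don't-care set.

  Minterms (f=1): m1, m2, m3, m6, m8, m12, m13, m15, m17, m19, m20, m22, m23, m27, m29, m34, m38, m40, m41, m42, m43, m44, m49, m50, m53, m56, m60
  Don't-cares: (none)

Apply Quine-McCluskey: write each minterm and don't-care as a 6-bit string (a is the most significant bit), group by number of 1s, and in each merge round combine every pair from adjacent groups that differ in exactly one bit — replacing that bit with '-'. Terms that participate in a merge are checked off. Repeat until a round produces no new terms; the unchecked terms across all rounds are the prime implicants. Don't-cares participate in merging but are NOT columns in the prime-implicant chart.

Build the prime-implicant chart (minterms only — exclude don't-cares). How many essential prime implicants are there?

11

size-2^0 implicants → 000001(✓)  000010(✓)  000011(✓)  000110(✓)  001000(✓)  001100(✓)  001101(✓)  001111(✓)  010001(✓)  010011(✓)  010100(✓)  010110(✓)  010111(✓)  011011(✓)  011101(✓)  100010(✓)  100110(✓)  101000(✓)  101001(✓)  101010(✓)  101011(✓)  101100(✓)  110001(✓)  110010(✓)  110101(✓)  111000(✓)  111100(✓)
size-2^1 implicants → -00010(✓)  -00110(✓)  -01000(✓)  -01100(✓)  -10001  0-0001(✓)  0-0011(✓)  0-0110  0-1101  000-10(✓)  0000-1(✓)  00001-  001-00(✓)  0011-1  00110-  01-011  010-11  0100-1(✓)  0101-0  01011-  1-0010  1-1000(✓)  1-1100(✓)  10-010  100-10(✓)  101-00(✓)  1010-0(✓)  1010-1(✓)  10100-(✓)  10101-(✓)  110-01  111-00(✓)
size-2^2 implicants → -00-10  -01-00  0-00-1  1-1-00  1010--
Unchecked terms (primes): -00-10, -01-00, -10001, 0-00-1, 0-0110, 0-1101, 00001-, 0011-1, 00110-, 01-011, 010-11, 0101-0, 01011-, 1-0010, 1-1-00, 10-010, 1010--, 110-01
Minterm coverage:
  m1 ⊆ 0-00-1 [E]
  m2 ⊆ -00-10,00001-
  m3 ⊆ 0-00-1,00001-
  m6 ⊆ -00-10,0-0110
  m8 ⊆ -01-00 [E]
  m12 ⊆ -01-00,00110-
  m13 ⊆ 0-1101,0011-1,00110-
  m15 ⊆ 0011-1 [E]
  m17 ⊆ -10001,0-00-1
  m19 ⊆ 0-00-1,01-011,010-11
  m20 ⊆ 0101-0 [E]
  m22 ⊆ 0-0110,0101-0,01011-
  m23 ⊆ 010-11,01011-
  m27 ⊆ 01-011 [E]
  m29 ⊆ 0-1101 [E]
  m34 ⊆ -00-10,1-0010,10-010
  m38 ⊆ -00-10 [E]
  m40 ⊆ -01-00,1-1-00,1010--
  m41 ⊆ 1010-- [E]
  m42 ⊆ 10-010,1010--
  m43 ⊆ 1010-- [E]
  m44 ⊆ -01-00,1-1-00
  m49 ⊆ -10001,110-01
  m50 ⊆ 1-0010 [E]
  m53 ⊆ 110-01 [E]
  m56 ⊆ 1-1-00 [E]
  m60 ⊆ 1-1-00 [E]
E = {-00-10, -01-00, 0-00-1, 0-1101, 0011-1, 01-011, 0101-0, 1-0010, 1-1-00, 1010--, 110-01}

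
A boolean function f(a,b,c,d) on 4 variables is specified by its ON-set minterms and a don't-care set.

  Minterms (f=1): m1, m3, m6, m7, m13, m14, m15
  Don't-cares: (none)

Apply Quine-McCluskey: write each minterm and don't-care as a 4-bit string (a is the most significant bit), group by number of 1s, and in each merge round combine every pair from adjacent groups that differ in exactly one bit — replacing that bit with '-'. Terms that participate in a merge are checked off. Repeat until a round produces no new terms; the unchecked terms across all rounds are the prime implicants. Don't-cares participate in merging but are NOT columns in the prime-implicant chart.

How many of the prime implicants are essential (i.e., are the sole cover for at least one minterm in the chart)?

3

[col 0] 0001*, 0011*, 0110*, 0111*, 1101*, 1110*, 1111*
[col 1] -110*, -111*, 0-11, 00-1, 011-*, 11-1, 111-*
[col 2] -11-
Prime implicants: -11-, 0-11, 00-1, 11-1
PI chart (minterm → PIs covering it):
  1 | 00-1  (sole → essential)
  3 | 0-11,00-1
  6 | -11-  (sole → essential)
  7 | -11-,0-11
  13 | 11-1  (sole → essential)
  14 | -11-  (sole → essential)
  15 | -11-,11-1
Essential prime implicants: -11-, 00-1, 11-1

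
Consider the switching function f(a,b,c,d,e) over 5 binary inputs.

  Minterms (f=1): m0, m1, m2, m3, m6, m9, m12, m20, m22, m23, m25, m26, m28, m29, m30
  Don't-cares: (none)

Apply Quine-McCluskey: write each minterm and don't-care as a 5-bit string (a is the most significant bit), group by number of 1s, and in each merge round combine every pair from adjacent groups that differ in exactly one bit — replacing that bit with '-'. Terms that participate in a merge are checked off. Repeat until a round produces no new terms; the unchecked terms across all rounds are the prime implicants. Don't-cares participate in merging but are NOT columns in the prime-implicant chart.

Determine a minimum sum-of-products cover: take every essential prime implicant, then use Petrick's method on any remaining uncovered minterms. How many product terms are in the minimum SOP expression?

size-2^0 implicants → 00000(✓)  00001(✓)  00010(✓)  00011(✓)  00110(✓)  01001(✓)  01100(✓)  10100(✓)  10110(✓)  10111(✓)  11001(✓)  11010(✓)  11100(✓)  11101(✓)  11110(✓)
size-2^1 implicants → -0110  -1001  -1100  0-001  00-10  000-0(✓)  000-1(✓)  0000-(✓)  0001-(✓)  1-100(✓)  1-110(✓)  101-0(✓)  1011-  11-01  11-10  111-0(✓)  1110-
size-2^2 implicants → 000--  1-1-0
Unchecked terms (primes): -0110, -1001, -1100, 0-001, 00-10, 000--, 1-1-0, 1011-, 11-01, 11-10, 1110-
Minterm coverage:
  m0 ⊆ 000-- [E]
  m1 ⊆ 0-001,000--
  m2 ⊆ 00-10,000--
  m3 ⊆ 000-- [E]
  m6 ⊆ -0110,00-10
  m9 ⊆ -1001,0-001
  m12 ⊆ -1100 [E]
  m20 ⊆ 1-1-0 [E]
  m22 ⊆ -0110,1-1-0,1011-
  m23 ⊆ 1011- [E]
  m25 ⊆ -1001,11-01
  m26 ⊆ 11-10 [E]
  m28 ⊆ -1100,1-1-0,1110-
  m29 ⊆ 11-01,1110-
  m30 ⊆ 1-1-0,11-10
E = {-1100, 000--, 1-1-0, 1011-, 11-10}
Petrick residual → -0110, -1001, 11-01
Cover = b'cde' + bc'd'e + bcd'e' + a'b'c' + ace' + ab'cd + abd'e + abde'  |cover|=8

8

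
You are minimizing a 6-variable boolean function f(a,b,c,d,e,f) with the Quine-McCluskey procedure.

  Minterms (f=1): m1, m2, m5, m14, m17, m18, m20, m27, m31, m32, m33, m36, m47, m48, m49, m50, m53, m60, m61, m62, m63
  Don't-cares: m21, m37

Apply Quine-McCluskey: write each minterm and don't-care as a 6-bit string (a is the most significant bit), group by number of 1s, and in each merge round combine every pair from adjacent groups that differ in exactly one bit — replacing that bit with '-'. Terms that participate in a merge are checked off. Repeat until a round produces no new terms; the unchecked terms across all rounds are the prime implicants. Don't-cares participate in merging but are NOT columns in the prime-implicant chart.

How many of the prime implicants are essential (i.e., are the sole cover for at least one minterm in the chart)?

size-2^0 implicants → 000001(✓)  000010(✓)  000101(✓)  001110  010001(✓)  010010(✓)  010100(✓)  010101(✓)  011011(✓)  011111(✓)  100000(✓)  100001(✓)  100100(✓)  100101(✓)  101111(✓)  110000(✓)  110001(✓)  110010(✓)  110101(✓)  111100(✓)  111101(✓)  111110(✓)  111111(✓)
size-2^1 implicants → -00001(✓)  -00101(✓)  -10001(✓)  -10010  -10101(✓)  -11111  0-0001(✓)  0-0010  0-0101(✓)  000-01(✓)  010-01(✓)  01010-  011-11  1-0000(✓)  1-0001(✓)  1-0101(✓)  1-1111  100-00(✓)  100-01(✓)  10000-(✓)  10010-(✓)  11-101  110-01(✓)  1100-0  11000-(✓)  1111-0(✓)  1111-1(✓)  11110-(✓)  11111-(✓)
size-2^2 implicants → --0001(✓)  --0101(✓)  -00-01(✓)  -10-01(✓)  0-0-01(✓)  1-0-01(✓)  1-000-  100-0-  1111--
size-2^3 implicants → --0-01
Unchecked terms (primes): --0-01, -10010, -11111, 0-0010, 001110, 01010-, 011-11, 1-000-, 1-1111, 100-0-, 11-101, 1100-0, 1111--
Minterm coverage:
  m1 ⊆ --0-01 [E]
  m2 ⊆ 0-0010 [E]
  m5 ⊆ --0-01 [E]
  m14 ⊆ 001110 [E]
  m17 ⊆ --0-01 [E]
  m18 ⊆ -10010,0-0010
  m20 ⊆ 01010- [E]
  m27 ⊆ 011-11 [E]
  m31 ⊆ -11111,011-11
  m32 ⊆ 1-000-,100-0-
  m33 ⊆ --0-01,1-000-,100-0-
  m36 ⊆ 100-0- [E]
  m47 ⊆ 1-1111 [E]
  m48 ⊆ 1-000-,1100-0
  m49 ⊆ --0-01,1-000-
  m50 ⊆ -10010,1100-0
  m53 ⊆ --0-01,11-101
  m60 ⊆ 1111-- [E]
  m61 ⊆ 11-101,1111--
  m62 ⊆ 1111-- [E]
  m63 ⊆ -11111,1-1111,1111--
E = {--0-01, 0-0010, 001110, 01010-, 011-11, 1-1111, 100-0-, 1111--}

8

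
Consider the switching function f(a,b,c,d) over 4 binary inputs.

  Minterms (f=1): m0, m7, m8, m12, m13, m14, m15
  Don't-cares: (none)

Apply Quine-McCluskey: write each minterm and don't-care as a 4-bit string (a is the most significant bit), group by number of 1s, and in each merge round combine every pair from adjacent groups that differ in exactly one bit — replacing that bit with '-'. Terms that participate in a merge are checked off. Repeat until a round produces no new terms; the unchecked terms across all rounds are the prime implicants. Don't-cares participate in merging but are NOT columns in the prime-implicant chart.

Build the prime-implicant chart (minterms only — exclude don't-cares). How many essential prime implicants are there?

size-2^0 implicants → 0000(✓)  0111(✓)  1000(✓)  1100(✓)  1101(✓)  1110(✓)  1111(✓)
size-2^1 implicants → -000  -111  1-00  11-0(✓)  11-1(✓)  110-(✓)  111-(✓)
size-2^2 implicants → 11--
Unchecked terms (primes): -000, -111, 1-00, 11--
Minterm coverage:
  m0 ⊆ -000 [E]
  m7 ⊆ -111 [E]
  m8 ⊆ -000,1-00
  m12 ⊆ 1-00,11--
  m13 ⊆ 11-- [E]
  m14 ⊆ 11-- [E]
  m15 ⊆ -111,11--
E = {-000, -111, 11--}

3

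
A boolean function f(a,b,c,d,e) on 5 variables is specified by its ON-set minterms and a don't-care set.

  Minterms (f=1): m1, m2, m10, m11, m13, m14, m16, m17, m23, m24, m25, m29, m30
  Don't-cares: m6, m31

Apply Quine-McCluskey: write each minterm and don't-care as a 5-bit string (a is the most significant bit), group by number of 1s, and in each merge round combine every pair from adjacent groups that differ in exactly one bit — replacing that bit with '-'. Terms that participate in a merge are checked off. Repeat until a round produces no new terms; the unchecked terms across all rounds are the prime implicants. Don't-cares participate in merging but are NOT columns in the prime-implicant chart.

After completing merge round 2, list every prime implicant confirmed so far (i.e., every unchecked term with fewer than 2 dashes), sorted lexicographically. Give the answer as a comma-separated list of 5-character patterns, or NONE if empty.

-0001, -1101, -1110, 0101-, 1-111, 11-01, 111-1, 1111-

[col 0] 00001*, 00010*, 00110*, 01010*, 01011*, 01101*, 01110*, 10000*, 10001*, 10111*, 11000*, 11001*, 11101*, 11110*, 11111*
[col 1] -0001, -1101, -1110, 0-010*, 0-110*, 00-10*, 01-10*, 0101-, 1-000*, 1-001*, 1-111, 1000-*, 11-01, 1100-*, 111-1, 1111-
[col 2] 0--10, 1-00-
Prime implicants: -0001, -1101, -1110, 0--10, 0101-, 1-00-, 1-111, 11-01, 111-1, 1111-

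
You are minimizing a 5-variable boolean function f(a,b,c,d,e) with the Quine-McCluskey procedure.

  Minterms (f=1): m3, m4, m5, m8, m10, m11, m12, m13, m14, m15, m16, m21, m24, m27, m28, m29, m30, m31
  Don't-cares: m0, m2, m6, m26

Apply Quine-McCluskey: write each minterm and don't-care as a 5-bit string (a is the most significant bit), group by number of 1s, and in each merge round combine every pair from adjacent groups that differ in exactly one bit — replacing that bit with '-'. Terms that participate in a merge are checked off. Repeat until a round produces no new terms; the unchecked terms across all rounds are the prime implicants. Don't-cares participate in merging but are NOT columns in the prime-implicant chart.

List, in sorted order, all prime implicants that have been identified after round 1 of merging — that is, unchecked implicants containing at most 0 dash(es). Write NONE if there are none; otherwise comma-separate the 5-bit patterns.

NONE

[col 0] 00000*, 00010*, 00011*, 00100*, 00101*, 00110*, 01000*, 01010*, 01011*, 01100*, 01101*, 01110*, 01111*, 10000*, 10101*, 11000*, 11010*, 11011*, 11100*, 11101*, 11110*, 11111*
[col 1] -0000*, -0101*, -1000*, -1010*, -1011*, -1100*, -1101*, -1110*, -1111*, 0-000*, 0-010*, 0-011*, 0-100*, 0-101*, 0-110*, 00-00*, 00-10*, 000-0*, 0001-*, 001-0*, 0010-*, 01-00*, 01-10*, 01-11*, 010-0*, 0101-*, 011-0*, 011-1*, 0110-*, 0111-*, 1-000*, 1-101*, 11-00*, 11-10*, 11-11*, 110-0*, 1101-*, 111-0*, 111-1*, 1110-*, 1111-*
[col 2] --000, --101, -1-00*, -1-10*, -1-11*, -10-0*, -101-*, -11-0*, -11-1*, -110-*, -111-*, 0--00*, 0--10*, 0-0-0*, 0-01-, 0-1-0*, 0-10-, 00--0*, 01--0*, 01-1-*, 011--*, 11--0*, 11-1-*, 111--*
[col 3] -1--0, -1-1-, -11--, 0---0
Prime implicants: --000, --101, -1--0, -1-1-, -11--, 0---0, 0-01-, 0-10-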